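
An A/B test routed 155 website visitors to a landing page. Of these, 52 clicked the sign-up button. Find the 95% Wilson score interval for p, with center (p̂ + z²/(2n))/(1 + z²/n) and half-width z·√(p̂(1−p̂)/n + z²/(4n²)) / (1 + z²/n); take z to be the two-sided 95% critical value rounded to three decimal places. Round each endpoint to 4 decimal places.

(0.2659, 0.4130)

Here p̂ = 52/155 = 0.33548 and z = 1.960 (z² = 3.841600).
1 + z²/n = 1.024785.
Center = (0.33548 + 0.012392)/1.024785 = 0.33946.
Radicand: p̂(1−p̂)/n + z²/(4n²) = 0.001438287 + 0.000039975 = 0.001478262.
Half-width = 1.960·√0.001478262/1.024785 = 0.07354.
So the interval runs from 0.2659 to 0.4130.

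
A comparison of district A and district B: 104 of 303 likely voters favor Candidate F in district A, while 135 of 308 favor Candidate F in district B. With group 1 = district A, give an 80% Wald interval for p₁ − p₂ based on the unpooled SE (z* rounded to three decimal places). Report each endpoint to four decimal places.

p̂₁ = 0.34323, p̂₂ = 0.43831, so the observed difference is -0.09508.
Unpooled SE = √(p̂₁(1−p̂₁)/n₁ + p̂₂(1−p̂₂)/n₂) = √(0.000743975 + 0.000799333) = 0.039285.
For 80% confidence, z* = 1.282. Margin of error = 0.05036.
Interval: -0.09508 ± 0.05036 → (-0.1454, -0.0447).

(-0.1454, -0.0447)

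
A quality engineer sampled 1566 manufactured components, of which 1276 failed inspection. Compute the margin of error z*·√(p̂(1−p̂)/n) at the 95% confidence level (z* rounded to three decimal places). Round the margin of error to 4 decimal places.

ME = 0.0192

p̂ = 1276/1566 = 0.81481.
SE(p̂) = √(0.81481·0.18519/1566) = 0.009816.
For 95% confidence, z* = 1.960.
ME = 1.960·0.009816 = 0.0192.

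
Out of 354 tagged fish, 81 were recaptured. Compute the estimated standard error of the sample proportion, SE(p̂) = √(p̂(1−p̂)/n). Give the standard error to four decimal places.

The sample proportion is 81/354 = 0.22881.
p̂(1−p̂) = 0.176456.
SE = √(0.176456/354) = √0.000498463 = 0.0223.

SE = 0.0223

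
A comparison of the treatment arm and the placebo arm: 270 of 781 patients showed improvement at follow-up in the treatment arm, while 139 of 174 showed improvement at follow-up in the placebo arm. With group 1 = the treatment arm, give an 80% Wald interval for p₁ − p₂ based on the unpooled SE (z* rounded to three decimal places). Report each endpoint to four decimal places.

p̂₁ = 270/781 = 0.34571, p̂₂ = 139/174 = 0.79885; p̂₁ − p̂₂ = -0.45314.
SE = √(0.000289622 + 0.000923496) = √0.001213118 = 0.034830.
For 80% confidence, z* = 1.282. Margin = 1.282·0.034830 = 0.04465.
Interval: -0.45314 ± 0.04465 → (-0.4978, -0.4085).

(-0.4978, -0.4085)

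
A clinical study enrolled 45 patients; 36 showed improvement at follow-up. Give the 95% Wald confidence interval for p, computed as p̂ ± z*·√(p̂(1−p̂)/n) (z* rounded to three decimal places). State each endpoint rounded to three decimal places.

(0.683, 0.917)

The sample proportion is 36/45 = 0.80000.
Standard error of p̂: √(0.160000/45) = √0.003555556 = 0.059628.
The 95% critical value is z* = 1.960.
Margin = 1.960·0.059628 = 0.11687.
CI: 0.80000 ± 0.11687 = (0.683, 0.917).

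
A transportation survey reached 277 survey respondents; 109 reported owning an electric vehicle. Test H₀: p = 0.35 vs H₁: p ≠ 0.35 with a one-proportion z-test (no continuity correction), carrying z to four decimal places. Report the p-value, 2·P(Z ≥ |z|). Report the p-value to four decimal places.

Sample proportion p̂ = 109/277 = 0.39350.
Under H₀, SE = √(p₀(1−p₀)/n) = √(0.35·0.65/277) = √0.000821300 = 0.028658.
z = (p̂ − p₀)/SE = (109/277 − 0.35)/0.028658 ≈ 1.5179.
p-value = 2·P(Z ≥ |z|) with z = 1.5179 → 0.1290.

p-value = 0.1290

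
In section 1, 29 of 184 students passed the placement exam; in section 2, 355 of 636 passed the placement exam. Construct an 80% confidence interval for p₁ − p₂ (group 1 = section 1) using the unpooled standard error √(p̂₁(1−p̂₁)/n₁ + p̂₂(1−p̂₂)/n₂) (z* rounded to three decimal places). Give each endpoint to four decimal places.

(-0.4433, -0.3579)

p̂₁ = 0.15761, p̂₂ = 0.55818, so the observed difference is -0.40057.
SE = √(0.000721566 + 0.000387760) = √0.001109326 = 0.033307.
The 80% critical value is z* = 1.282. Margin of error = 0.04270.
Interval: -0.40057 ± 0.04270 → (-0.4433, -0.3579).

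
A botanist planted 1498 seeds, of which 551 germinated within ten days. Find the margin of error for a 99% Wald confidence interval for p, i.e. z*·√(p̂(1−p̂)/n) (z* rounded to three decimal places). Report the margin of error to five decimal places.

ME = 0.03209

Sample proportion p̂ = 551/1498 = 0.36782.
Standard error of p̂: √(0.232529/1498) = √0.000155227 = 0.012459.
The 99% critical value is z* = 2.576.
So ME = 0.03209.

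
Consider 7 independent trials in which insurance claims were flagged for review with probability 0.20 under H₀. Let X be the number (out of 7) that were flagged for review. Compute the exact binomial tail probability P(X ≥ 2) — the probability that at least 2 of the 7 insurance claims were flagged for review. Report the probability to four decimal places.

X ~ Binomial(n=7, p=0.20).
P(X ≥ 2) = Σ_{j=2}^{7} C(7,j)·0.20^j·0.80^{7−j}.
= 0.275251 + 0.114688 + 0.028672 + 0.004301 + 0.000358 + 0.000013 = 0.4233.

P = 0.4233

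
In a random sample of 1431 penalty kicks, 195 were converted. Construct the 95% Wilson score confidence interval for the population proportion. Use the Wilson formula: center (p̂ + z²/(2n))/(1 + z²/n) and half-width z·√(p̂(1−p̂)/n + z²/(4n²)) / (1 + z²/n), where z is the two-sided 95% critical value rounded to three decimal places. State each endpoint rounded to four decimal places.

(0.1195, 0.1550)

p̂ = 195/1431 = 0.13627; z = 1.960, so z² = 3.841600.
1 + z²/n = 1.002685.
Adjusted center: (0.13627 + z²/(2n))/1.002685 = 0.13724.
Radicand: p̂(1−p̂)/n + z²/(4n²) = 0.000082250 + 0.000000469 = 0.000082719.
Half-width = 1.960·√0.000082719/1.002685 = 0.01778.
Interval: 0.13724 ± 0.01778 → (0.1195, 0.1550).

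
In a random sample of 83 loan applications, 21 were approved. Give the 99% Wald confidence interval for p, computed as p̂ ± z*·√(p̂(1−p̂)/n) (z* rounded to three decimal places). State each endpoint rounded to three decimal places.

(0.130, 0.376)

Sample proportion p̂ = 21/83 = 0.25301.
Standard error of p̂: √(0.188997/83) = √0.002277072 = 0.047719.
For 99% confidence, z* = 2.576.
Margin of error: 2.576 × 0.047719 = 0.12292.
Interval: 0.25301 ± 0.12292 → (0.130, 0.376).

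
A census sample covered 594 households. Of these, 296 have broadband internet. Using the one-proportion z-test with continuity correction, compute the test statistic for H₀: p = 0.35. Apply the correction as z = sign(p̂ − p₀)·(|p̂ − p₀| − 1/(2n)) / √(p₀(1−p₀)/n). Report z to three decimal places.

z = 7.536

The sample proportion is 296/594 = 0.49832. p̂ − p₀ = 0.148316.
Continuity correction 1/(2n) = 1/1188 = 0.000842.
Corrected numerator: |0.148316| − 0.000842 = 0.147474.
Under H₀, SE = √(p₀(1−p₀)/n) = √(0.35·0.65/594) = √0.000382997 = 0.019570.
z = +0.147474/0.019570 = 7.536.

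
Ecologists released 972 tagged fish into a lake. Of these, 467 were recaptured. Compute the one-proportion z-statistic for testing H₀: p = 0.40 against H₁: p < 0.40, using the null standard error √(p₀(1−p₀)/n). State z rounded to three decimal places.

With x = 467 successes in n = 972, p̂ = 0.48045.
SE₀ = √(0.40·0.60/972) = 0.015713.
Test statistic: z = 0.08045/0.015713 = 5.120.

z = 5.120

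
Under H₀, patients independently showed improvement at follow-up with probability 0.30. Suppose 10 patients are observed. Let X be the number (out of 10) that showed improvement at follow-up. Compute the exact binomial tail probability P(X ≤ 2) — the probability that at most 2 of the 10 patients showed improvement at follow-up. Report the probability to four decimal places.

P = 0.3828

X ~ Binomial(n=10, p=0.30).
P(X ≤ 2) = C(10,0)·0.30^0·0.70^10 + C(10,1)·0.30^1·0.70^9 + C(10,2)·0.30^2·0.70^8.
= 0.028248 + 0.121061 + 0.233474 = 0.3828.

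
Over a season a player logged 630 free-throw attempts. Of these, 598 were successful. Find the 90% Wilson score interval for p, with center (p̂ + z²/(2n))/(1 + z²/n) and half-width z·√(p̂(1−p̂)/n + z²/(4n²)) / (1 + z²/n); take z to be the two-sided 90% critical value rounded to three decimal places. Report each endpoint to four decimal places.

Here p̂ = 598/630 = 0.94921 and z = 1.645 (z² = 2.706025).
1 + z²/n = 1.004295.
Center = (0.94921 + 0.002148)/1.004295 = 0.94729.
Radicand: p̂(1−p̂)/n + z²/(4n²) = 0.000076530 + 0.000001704 = 0.000078234.
Half-width = 1.645·√0.000078234/1.004295 = 0.01449.
Interval: 0.94729 ± 0.01449 → (0.9328, 0.9618).

(0.9328, 0.9618)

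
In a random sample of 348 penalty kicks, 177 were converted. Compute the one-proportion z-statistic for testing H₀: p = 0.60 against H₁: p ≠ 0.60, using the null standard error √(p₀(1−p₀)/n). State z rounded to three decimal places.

z = -3.480

p̂ = 177/348 = 0.50862.
Under H₀, SE = √(p₀(1−p₀)/n) = √(0.60·0.40/348) = √0.000689655 = 0.026261.
z = (p̂ − p₀)/SE = (0.50862 − 0.60)/0.026261 = -3.480.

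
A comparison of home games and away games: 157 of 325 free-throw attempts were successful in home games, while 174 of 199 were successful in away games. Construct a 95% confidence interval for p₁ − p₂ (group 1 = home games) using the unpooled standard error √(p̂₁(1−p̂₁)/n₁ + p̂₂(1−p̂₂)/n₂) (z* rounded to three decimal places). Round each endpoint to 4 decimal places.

p̂₁ = 0.48308, p̂₂ = 0.87437, so the observed difference is -0.39129.
SE = √(0.000768350 + 0.000551988) = √0.001320338 = 0.036336.
z* = 1.960 at the 95% level. Margin of error = 0.07122.
Interval: -0.39129 ± 0.07122 → (-0.4625, -0.3201).

(-0.4625, -0.3201)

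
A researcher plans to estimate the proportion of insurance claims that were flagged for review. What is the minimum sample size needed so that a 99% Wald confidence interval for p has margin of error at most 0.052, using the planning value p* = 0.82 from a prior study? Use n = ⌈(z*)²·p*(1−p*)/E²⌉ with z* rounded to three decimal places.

n = 363

z* = 2.576 at the 99% level.
p*(1−p*) = 0.82·0.18 = 0.1476.
Required n before rounding: 6.635776 × 0.1476 / 0.052² = 362.219.
Rounding up, n = 363.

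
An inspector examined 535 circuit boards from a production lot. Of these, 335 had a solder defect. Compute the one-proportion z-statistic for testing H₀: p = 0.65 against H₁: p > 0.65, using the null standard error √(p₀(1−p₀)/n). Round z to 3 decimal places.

z = -1.156

Sample proportion p̂ = 335/535 = 0.62617.
Under H₀, SE = √(p₀(1−p₀)/n) = √(0.65·0.35/535) = √0.000425234 = 0.020621.
z = (0.62617 − 0.65)/0.020621 = -0.02383/0.020621 = -1.156.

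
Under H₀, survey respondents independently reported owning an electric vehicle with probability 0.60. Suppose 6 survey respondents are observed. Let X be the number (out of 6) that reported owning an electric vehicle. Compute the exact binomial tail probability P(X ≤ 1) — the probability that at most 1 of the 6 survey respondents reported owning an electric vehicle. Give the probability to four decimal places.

P = 0.0410

X is binomial with n = 6 and p = 0.60.
P(X ≤ 1) = C(6,0)·0.60^0·0.40^6 + C(6,1)·0.60^1·0.40^5.
= 0.004096 + 0.036864 = 0.0410.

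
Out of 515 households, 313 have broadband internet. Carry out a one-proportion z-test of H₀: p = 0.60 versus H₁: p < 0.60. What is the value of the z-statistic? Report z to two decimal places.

z = 0.36

With x = 313 successes in n = 515, p̂ = 0.60777.
SE₀ = √(0.60·0.40/515) = 0.021587.
z = (0.60777 − 0.60)/0.021587 = 0.00777/0.021587 = 0.36.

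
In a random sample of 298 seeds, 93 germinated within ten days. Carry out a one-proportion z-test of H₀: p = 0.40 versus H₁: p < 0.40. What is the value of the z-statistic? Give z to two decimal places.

The sample proportion is 93/298 = 0.31208.
SE₀ = √(0.40·0.60/298) = 0.028379.
z = (p̂ − p₀)/SE = (0.31208 − 0.40)/0.028379 = -3.10.

z = -3.10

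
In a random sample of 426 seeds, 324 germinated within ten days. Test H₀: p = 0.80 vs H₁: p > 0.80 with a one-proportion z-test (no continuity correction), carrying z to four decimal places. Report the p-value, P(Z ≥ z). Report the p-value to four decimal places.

p-value = 0.9791

p̂ = 324/426 = 0.76056.
Under H₀, SE = √(p₀(1−p₀)/n) = √(0.80·0.20/426) = √0.000375587 = 0.019380.
Test statistic (full precision, shown to 4 dp): z = (324/426 − 0.80)/SE₀ ≈ -2.0349.
p-value = P(Z ≥ z) with z = -2.0349 → 0.9791.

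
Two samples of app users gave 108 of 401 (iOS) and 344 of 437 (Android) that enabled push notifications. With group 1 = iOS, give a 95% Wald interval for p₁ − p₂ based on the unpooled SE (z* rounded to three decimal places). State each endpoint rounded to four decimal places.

(-0.5758, -0.4599)

p̂₁ = 0.26933, p̂₂ = 0.78719, so the observed difference is -0.51786.
SE = √(0.000490748 + 0.000383351) = √0.000874099 = 0.029565.
z* = 1.960 at the 95% level. Margin of error = 0.05795.
So the interval runs from -0.5758 to -0.4599.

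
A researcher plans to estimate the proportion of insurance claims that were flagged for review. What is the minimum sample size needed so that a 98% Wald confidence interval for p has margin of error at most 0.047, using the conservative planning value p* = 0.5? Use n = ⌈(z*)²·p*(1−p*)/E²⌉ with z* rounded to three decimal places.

n = 613

For 98% confidence, z* = 2.326.
p*(1−p*) = 0.50·0.50 = 0.2500.
Required n before rounding: 5.410276 × 0.2500 / 0.047² = 612.299.
⌈612.299⌉ = 613.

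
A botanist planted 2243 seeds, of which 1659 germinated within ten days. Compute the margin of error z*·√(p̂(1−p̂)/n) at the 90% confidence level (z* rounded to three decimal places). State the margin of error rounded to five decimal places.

With x = 1659 successes in n = 2243, p̂ = 0.73963.
Standard error of p̂: √(0.192575/2243) = √0.000085856 = 0.009266.
z* = 1.645 at the 90% level.
ME = 1.645·0.009266 = 0.01524.

ME = 0.01524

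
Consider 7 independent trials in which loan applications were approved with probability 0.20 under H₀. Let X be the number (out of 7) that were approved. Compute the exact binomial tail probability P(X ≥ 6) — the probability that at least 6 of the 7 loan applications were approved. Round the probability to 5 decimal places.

X ~ Binomial(n=7, p=0.20).
P(X ≥ 6) = C(7,6)·0.20^6·0.80^1 + C(7,7)·0.20^7·0.80^0.
= 0.000358 + 0.000013 = 0.00037.

P = 0.00037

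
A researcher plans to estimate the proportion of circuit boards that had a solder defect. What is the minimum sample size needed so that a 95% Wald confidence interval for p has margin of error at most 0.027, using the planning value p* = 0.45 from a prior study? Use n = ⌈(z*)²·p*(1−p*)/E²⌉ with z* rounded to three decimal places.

n = 1305

z* = 1.960 at the 95% level.
p*(1−p*) = 0.45·0.55 = 0.2475.
(z*)²·p*(1−p*)/E² = 3.841600·0.2475/0.000729 = 1304.247.
⌈1304.247⌉ = 1305.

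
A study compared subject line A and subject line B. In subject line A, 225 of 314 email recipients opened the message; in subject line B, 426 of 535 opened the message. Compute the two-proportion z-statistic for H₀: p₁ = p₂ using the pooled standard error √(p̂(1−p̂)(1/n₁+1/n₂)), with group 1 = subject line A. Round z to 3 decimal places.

Sample proportions: p̂₁ = 225/314 = 0.71656 and p̂₂ = 426/535 = 0.79626.
Pooling: p̂ = 651/849 = 0.76678.
Pooled SE = √[0.1788261·0.00505387] ≈ 0.030063.
z = (p̂₁ − p̂₂)/SE = (0.71656 − 0.79626)/0.030063 = -0.07970/0.030063 = -2.651.

z = -2.651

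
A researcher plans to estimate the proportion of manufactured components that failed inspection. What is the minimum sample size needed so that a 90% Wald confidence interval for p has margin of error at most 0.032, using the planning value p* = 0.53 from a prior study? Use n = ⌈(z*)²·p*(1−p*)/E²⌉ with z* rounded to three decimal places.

n = 659

The 90% critical value is z* = 1.645.
p*(1−p*) = 0.2491.
Required n before rounding: 2.706025 × 0.2491 / 0.032² = 658.272.
⌈658.272⌉ = 659.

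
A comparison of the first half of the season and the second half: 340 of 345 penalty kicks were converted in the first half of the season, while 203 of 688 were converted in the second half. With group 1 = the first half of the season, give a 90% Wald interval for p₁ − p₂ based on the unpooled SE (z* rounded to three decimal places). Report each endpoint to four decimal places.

p̂₁ = 340/345 = 0.98551, p̂₂ = 203/688 = 0.29506; p̂₁ − p̂₂ = 0.69045.
Unpooled SE = √(p̂₁(1−p̂₁)/n₁ + p̂₂(1−p̂₂)/n₂) = √(0.000041399 + 0.000302324) = 0.018540.
For 90% confidence, z* = 1.645. Margin of error = 0.03050.
So the interval runs from 0.6600 to 0.7209.

(0.6600, 0.7209)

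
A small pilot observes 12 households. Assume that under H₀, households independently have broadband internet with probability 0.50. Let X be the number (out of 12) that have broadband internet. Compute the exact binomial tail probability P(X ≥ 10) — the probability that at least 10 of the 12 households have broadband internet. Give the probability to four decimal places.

X is binomial with n = 12 and p = 0.50.
P(X ≥ 10) = C(12,10)·0.50^10·0.50^2 + C(12,11)·0.50^11·0.50^1 + C(12,12)·0.50^12·0.50^0.
= 0.016113 + 0.002930 + 0.000244 = 0.0193.

P = 0.0193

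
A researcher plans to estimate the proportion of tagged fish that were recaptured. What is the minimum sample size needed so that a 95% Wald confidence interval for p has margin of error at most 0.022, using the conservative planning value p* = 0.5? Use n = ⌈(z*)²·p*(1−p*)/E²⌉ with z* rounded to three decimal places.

For 95% confidence, z* = 1.960.
p*(1−p*) = 0.50·0.50 = 0.2500.
(z*)²·p*(1−p*)/E² = 3.841600·0.2500/0.000484 = 1984.298.
Rounding up, n = 1985.

n = 1985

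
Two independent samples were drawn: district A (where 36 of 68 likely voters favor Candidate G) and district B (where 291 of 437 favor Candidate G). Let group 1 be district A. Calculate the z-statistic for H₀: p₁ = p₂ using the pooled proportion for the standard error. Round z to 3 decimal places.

Sample proportions: p̂₁ = 36/68 = 0.52941 and p̂₂ = 291/437 = 0.66590.
Pooled p̂ = (36+291)/(68+437) = 327/505 = 0.64752.
Pooled SE = √[0.2282364·0.01699421] ≈ 0.062279.
z = -0.13649/0.062279 = -2.192.

z = -2.192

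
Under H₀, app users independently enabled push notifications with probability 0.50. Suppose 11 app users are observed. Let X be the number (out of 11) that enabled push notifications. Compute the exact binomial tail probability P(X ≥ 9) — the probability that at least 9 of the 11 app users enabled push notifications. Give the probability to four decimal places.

X is binomial with n = 11 and p = 0.50.
P(X ≥ 9) = C(11,9)·0.50^9·0.50^2 + C(11,10)·0.50^10·0.50^1 + C(11,11)·0.50^11·0.50^0.
= 0.026855 + 0.005371 + 0.000488 = 0.0327.

P = 0.0327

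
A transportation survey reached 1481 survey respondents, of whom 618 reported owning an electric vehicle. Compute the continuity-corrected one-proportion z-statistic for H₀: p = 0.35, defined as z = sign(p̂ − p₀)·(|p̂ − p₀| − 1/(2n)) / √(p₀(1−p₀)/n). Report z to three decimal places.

z = 5.402

With x = 618 successes in n = 1481, p̂ = 0.41729. p̂ − p₀ = 0.067286.
Continuity correction 1/(2n) = 1/2962 = 0.000338.
Corrected numerator: |0.067286| − 0.000338 = 0.066948.
Null standard error: √(0.35·0.65/1481) = √0.000153612 = 0.012394.
z = (+)0.066948/0.012394 = 5.402.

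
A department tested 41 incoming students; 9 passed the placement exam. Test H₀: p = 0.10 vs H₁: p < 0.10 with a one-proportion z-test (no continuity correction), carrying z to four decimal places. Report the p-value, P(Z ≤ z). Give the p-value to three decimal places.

p-value = 0.995

With x = 9 successes in n = 41, p̂ = 0.21951.
Under H₀, SE = √(p₀(1−p₀)/n) = √(0.10·0.90/41) = √0.002195122 = 0.046852.
z = (p̂ − p₀)/SE = (9/41 − 0.10)/0.046852 ≈ 2.5508.
p-value = P(Z ≤ z) with z = 2.5508 → 0.995.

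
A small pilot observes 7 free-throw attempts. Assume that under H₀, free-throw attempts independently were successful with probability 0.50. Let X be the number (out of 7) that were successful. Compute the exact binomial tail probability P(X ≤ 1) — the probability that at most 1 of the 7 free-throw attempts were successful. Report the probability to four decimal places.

X is binomial with n = 7 and p = 0.50.
P(X ≤ 1) = C(7,0)·0.50^0·0.50^7 + C(7,1)·0.50^1·0.50^6.
= 0.007812 + 0.054688 = 0.0625.

P = 0.0625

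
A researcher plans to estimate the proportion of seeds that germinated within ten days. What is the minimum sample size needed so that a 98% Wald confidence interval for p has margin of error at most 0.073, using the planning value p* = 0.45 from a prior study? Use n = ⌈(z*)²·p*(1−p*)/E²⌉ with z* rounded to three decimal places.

The 98% critical value is z* = 2.326.
p*(1−p*) = 0.2475.
(z*)²·p*(1−p*)/E² = 5.410276·0.2475/0.005329 = 251.275.
Rounding up, n = 252.

n = 252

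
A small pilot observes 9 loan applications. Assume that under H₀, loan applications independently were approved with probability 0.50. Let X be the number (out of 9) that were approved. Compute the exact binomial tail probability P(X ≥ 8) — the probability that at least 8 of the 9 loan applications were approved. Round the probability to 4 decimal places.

X ~ Binomial(n=9, p=0.50).
P(X ≥ 8) = C(9,8)·0.50^8·0.50^1 + C(9,9)·0.50^9·0.50^0.
= 0.017578 + 0.001953 = 0.0195.

P = 0.0195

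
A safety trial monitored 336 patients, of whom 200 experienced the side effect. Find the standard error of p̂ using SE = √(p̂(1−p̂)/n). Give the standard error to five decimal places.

SE = 0.02678

Sample proportion p̂ = 200/336 = 0.59524.
p̂(1−p̂) = 0.240929.
SE = √(0.240929/336) = √0.000717051 = 0.02678.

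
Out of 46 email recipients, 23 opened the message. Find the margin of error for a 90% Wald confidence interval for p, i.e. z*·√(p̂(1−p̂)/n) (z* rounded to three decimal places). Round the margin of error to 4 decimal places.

ME = 0.1213

Sample proportion p̂ = 23/46 = 0.50000.
SE = √(p̂(1−p̂)/n) = √(0.250000/46) = 0.073721.
The 90% critical value is z* = 1.645.
ME = 1.645·0.073721 = 0.1213.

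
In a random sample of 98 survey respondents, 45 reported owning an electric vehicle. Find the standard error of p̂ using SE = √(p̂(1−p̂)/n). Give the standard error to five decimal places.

The sample proportion is 45/98 = 0.45918.
p̂(1−p̂) = 0.45918·0.54082 = 0.248334.
SE = √(0.248334/98) = 0.05034.

SE = 0.05034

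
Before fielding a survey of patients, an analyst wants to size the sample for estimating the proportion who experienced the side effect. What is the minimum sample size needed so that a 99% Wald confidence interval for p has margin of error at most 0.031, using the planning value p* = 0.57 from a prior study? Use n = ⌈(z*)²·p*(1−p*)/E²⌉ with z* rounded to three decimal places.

z* = 2.576 at the 99% level.
p*(1−p*) = 0.57·0.43 = 0.2451.
Required n before rounding: 6.635776 × 0.2451 / 0.031² = 1692.434.
Rounding up, n = 1693.

n = 1693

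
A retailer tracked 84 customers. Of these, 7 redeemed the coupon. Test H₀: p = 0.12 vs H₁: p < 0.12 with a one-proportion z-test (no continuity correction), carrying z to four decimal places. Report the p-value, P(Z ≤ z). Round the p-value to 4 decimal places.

p-value = 0.1505

The sample proportion is 7/84 = 0.08333.
SE₀ = √(0.12·0.88/84) = 0.035456.
z = (p̂ − p₀)/SE = (7/84 − 0.12)/0.035456 ≈ -1.0341.
p-value = P(Z ≤ z) with z = -1.0341 → 0.1505.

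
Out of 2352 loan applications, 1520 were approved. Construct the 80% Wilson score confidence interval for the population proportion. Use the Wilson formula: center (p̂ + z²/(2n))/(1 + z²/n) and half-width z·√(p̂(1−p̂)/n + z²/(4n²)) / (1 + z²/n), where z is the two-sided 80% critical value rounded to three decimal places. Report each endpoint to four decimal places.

(0.6335, 0.6588)

Here p̂ = 1520/2352 = 0.64626 and z = 1.282 (z² = 1.643524).
Denominator 1 + z²/n = 1 + 1.643524/2352 = 1.000699.
Center = (0.64626 + 0.000349)/1.000699 = 0.64616.
Radicand: p̂(1−p̂)/n + z²/(4n²) = 0.000097197 + 0.000000074 = 0.000097271.
Half-width = 1.282·√0.000097271/1.000699 = 0.01264.
CI: 0.64616 ± 0.01264 = (0.6335, 0.6588).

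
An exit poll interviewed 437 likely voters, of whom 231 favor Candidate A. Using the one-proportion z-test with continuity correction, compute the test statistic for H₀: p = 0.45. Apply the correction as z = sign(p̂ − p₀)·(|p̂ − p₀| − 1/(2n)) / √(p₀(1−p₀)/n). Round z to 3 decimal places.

Sample proportion p̂ = 231/437 = 0.52860. p̂ − p₀ = 0.078604.
Continuity correction 1/(2n) = 1/874 = 0.001144.
Corrected numerator: |0.078604| − 0.001144 = 0.077460.
Null standard error: √(0.45·0.55/437) = √0.000566362 = 0.023798.
z = (+)0.077460/0.023798 = 3.255.

z = 3.255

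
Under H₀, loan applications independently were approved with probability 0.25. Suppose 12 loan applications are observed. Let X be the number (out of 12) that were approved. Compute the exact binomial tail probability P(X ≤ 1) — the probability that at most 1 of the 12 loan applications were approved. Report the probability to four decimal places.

P = 0.1584

X is binomial with n = 12 and p = 0.25.
P(X ≤ 1) = C(12,0)·0.25^0·0.75^12 + C(12,1)·0.25^1·0.75^11.
= 0.031676 + 0.126705 = 0.1584.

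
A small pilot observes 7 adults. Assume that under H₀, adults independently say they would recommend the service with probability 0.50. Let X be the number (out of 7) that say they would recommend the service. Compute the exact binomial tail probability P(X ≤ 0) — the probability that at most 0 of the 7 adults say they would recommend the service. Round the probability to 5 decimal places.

X ~ Binomial(n=7, p=0.50).
P(X ≤ 0) = C(7,0)·0.50^0·0.50^7.
= 0.007812 = 0.00781.

P = 0.00781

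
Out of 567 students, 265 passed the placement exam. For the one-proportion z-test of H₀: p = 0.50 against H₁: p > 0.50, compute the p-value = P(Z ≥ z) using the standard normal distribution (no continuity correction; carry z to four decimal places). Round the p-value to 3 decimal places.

p-value = 0.940

The sample proportion is 265/567 = 0.46737.
Under H₀, SE = √(p₀(1−p₀)/n) = √(0.50·0.50/567) = √0.000440917 = 0.020998.
z = (p̂ − p₀)/SE = (265/567 − 0.50)/0.020998 ≈ -1.5539.
p-value = P(Z ≥ z) with z = -1.5539 → 0.940.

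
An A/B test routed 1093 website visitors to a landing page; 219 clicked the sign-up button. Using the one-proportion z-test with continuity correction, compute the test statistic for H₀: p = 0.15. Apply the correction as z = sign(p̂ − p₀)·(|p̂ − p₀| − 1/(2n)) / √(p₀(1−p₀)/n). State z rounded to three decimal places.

Sample proportion p̂ = 219/1093 = 0.20037. p̂ − p₀ = 0.050366.
1/(2n) = 0.000457.
Corrected numerator: |0.050366| − 0.000457 = 0.049909.
Null standard error: √(0.15·0.85/1093) = √0.000116651 = 0.010801.
z = +0.049909/0.010801 = 4.621.

z = 4.621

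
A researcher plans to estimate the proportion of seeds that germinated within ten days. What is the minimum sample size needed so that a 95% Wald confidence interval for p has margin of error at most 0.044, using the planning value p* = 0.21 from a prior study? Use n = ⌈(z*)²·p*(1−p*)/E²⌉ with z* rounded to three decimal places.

The 95% critical value is z* = 1.960.
p*(1−p*) = 0.1659.
Required n before rounding: 3.841600 × 0.1659 / 0.044² = 329.195.
⌈329.195⌉ = 330.

n = 330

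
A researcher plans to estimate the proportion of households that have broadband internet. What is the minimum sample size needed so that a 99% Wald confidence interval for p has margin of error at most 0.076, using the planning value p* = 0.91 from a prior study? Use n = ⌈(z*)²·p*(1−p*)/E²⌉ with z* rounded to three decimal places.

n = 95

For 99% confidence, z* = 2.576.
p*(1−p*) = 0.0819.
Required n before rounding: 6.635776 × 0.0819 / 0.076² = 94.091.
⌈94.091⌉ = 95.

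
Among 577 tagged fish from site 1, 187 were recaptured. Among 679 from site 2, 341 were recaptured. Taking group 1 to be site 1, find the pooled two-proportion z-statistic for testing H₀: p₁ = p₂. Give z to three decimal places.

p̂₁ = 187/577 = 0.32409, p̂₂ = 341/679 = 0.50221.
Pooling: p̂ = 528/1256 = 0.42038.
Pooled SE = √[0.2436610·0.00320586] ≈ 0.027949.
z = (p̂₁ − p̂₂)/SE = (0.32409 − 0.50221)/0.027949 = -0.17812/0.027949 = -6.373.

z = -6.373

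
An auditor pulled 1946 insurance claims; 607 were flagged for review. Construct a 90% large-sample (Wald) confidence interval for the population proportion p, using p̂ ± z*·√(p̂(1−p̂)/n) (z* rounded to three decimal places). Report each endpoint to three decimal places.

Sample proportion p̂ = 607/1946 = 0.31192.
SE(p̂) = √(0.31192·0.68808/1946) = 0.010502.
z* = 1.645 at the 90% level.
Margin = 1.645·0.010502 = 0.01728.
So the interval runs from 0.295 to 0.329.

(0.295, 0.329)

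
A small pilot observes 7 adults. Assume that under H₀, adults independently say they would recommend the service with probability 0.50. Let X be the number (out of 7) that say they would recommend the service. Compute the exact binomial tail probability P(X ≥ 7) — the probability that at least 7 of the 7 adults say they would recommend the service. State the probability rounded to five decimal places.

X ~ Binomial(n=7, p=0.50).
P(X ≥ 7) = C(7,7)·0.50^7·0.50^0.
= 0.007812 = 0.00781.

P = 0.00781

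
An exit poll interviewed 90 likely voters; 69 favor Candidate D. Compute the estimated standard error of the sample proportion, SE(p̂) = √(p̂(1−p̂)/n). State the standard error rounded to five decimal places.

SE = 0.04458

With x = 69 successes in n = 90, p̂ = 0.76667.
p̂(1−p̂) = 0.76667·0.23333 = 0.178887.
SE = √(0.178887/90) = 0.04458.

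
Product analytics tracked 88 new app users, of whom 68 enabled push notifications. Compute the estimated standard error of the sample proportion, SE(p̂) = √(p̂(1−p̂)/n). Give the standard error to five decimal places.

Sample proportion p̂ = 68/88 = 0.77273.
p̂(1−p̂) = 0.175618.
SE = √(0.175618/88) = √0.001995659 = 0.04467.

SE = 0.04467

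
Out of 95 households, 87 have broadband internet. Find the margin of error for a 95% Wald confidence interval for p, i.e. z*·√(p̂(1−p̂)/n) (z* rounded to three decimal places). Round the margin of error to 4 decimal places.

ME = 0.0558

p̂ = 87/95 = 0.91579.
SE(p̂) = √(0.91579·0.08421/95) = 0.028492.
z* = 1.960 at the 95% level.
So ME = 0.0558.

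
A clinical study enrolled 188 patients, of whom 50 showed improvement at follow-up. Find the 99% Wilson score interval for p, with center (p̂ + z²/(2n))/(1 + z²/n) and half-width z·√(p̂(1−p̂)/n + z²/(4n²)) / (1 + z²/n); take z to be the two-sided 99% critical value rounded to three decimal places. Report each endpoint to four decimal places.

p̂ = 50/188 = 0.26596; z = 2.576, so z² = 6.635776.
Denominator 1 + z²/n = 1 + 6.635776/188 = 1.035297.
Adjusted center: (0.26596 + z²/(2n))/1.035297 = 0.27394.
Radicand: p̂(1−p̂)/n + z²/(4n²) = 0.001038426 + 0.000046937 = 0.001085363.
Half-width = 2.576·√0.001085363/1.035297 = 0.08197.
CI: 0.27394 ± 0.08197 = (0.1920, 0.3559).

(0.1920, 0.3559)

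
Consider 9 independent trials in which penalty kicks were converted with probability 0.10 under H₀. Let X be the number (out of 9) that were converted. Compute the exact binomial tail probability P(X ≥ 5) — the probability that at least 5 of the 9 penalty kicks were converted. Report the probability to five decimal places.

P = 0.00089

X ~ Binomial(n=9, p=0.10).
P(X ≥ 5) = Σ_{j=5}^{9} C(9,j)·0.10^j·0.90^{9−j}.
= 0.000827 + 0.000061 + 0.000003 + 0.000000 + 0.000000 = 0.00089.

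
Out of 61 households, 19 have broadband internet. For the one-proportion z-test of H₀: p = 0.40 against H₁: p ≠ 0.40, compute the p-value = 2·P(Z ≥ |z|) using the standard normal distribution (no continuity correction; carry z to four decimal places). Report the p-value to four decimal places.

p̂ = 19/61 = 0.31148.
Under H₀, SE = √(p₀(1−p₀)/n) = √(0.40·0.60/61) = √0.003934426 = 0.062725.
z = (p̂ − p₀)/SE = (19/61 − 0.40)/0.062725 ≈ -1.4113.
From the standard normal, 2·P(Z ≥ |z|) = 0.1582.

p-value = 0.1582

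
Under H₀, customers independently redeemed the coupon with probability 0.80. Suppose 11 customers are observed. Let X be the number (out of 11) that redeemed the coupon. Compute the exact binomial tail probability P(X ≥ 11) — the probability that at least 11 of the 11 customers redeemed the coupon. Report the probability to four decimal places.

X ~ Binomial(n=11, p=0.80).
P(X ≥ 11) = C(11,11)·0.80^11·0.20^0.
= 0.085899 = 0.0859.

P = 0.0859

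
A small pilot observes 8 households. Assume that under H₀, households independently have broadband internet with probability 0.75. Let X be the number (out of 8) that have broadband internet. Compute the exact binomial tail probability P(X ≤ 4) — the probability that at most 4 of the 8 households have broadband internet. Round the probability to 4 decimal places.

X is binomial with n = 8 and p = 0.75.
P(X ≤ 4) = Σ_{j=0}^{4} C(8,j)·0.75^j·0.25^{8−j}.
= 0.000015 + 0.000366 + 0.003845 + 0.023071 + 0.086517 = 0.1138.

P = 0.1138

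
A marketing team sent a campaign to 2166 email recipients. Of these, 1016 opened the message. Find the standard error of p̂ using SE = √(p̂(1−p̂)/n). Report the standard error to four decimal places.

p̂ = 1016/2166 = 0.46907.
p̂(1−p̂) = 0.249043.
SE = √(0.249043/2166) = √0.000114978 = 0.0107.

SE = 0.0107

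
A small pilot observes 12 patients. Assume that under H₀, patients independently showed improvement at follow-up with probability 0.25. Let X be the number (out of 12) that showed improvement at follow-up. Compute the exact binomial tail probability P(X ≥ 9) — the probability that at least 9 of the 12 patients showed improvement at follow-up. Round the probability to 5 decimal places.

X is binomial with n = 12 and p = 0.25.
P(X ≥ 9) = C(12,9)·0.25^9·0.75^3 + C(12,10)·0.25^10·0.75^2 + C(12,11)·0.25^11·0.75^1 + C(12,12)·0.25^12·0.75^0.
= 0.000354 + 0.000035 + 0.000002 + 0.000000 = 0.00039.

P = 0.00039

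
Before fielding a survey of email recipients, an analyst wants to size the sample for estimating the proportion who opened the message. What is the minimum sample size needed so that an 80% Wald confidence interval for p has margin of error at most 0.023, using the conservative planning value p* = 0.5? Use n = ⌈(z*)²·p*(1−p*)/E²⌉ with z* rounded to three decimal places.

z* = 1.282 at the 80% level.
p*(1−p*) = 0.2500.
Required n before rounding: 1.643524 × 0.2500 / 0.023² = 776.713.
Rounding up, n = 777.

n = 777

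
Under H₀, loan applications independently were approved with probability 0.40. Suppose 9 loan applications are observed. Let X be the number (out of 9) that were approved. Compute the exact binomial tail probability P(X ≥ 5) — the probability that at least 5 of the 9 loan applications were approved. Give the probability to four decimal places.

X ~ Binomial(n=9, p=0.40).
P(X ≥ 5) = Σ_{j=5}^{9} C(9,j)·0.40^j·0.60^{9−j}.
= 0.167215 + 0.074318 + 0.021234 + 0.003539 + 0.000262 = 0.2666.

P = 0.2666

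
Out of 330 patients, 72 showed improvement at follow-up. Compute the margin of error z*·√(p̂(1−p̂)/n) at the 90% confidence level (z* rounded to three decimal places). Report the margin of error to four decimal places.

ME = 0.0374

p̂ = 72/330 = 0.21818.
Standard error of p̂: √(0.170579/330) = √0.000516905 = 0.022736.
The 90% critical value is z* = 1.645.
ME = 1.645·0.022736 = 0.0374.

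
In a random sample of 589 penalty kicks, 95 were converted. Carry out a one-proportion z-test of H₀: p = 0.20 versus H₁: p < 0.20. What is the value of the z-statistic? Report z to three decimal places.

With x = 95 successes in n = 589, p̂ = 0.16129.
Null standard error: √(0.20·0.80/589) = √0.000271647 = 0.016482.
z = (0.16129 − 0.20)/0.016482 = -0.03871/0.016482 = -2.349.

z = -2.349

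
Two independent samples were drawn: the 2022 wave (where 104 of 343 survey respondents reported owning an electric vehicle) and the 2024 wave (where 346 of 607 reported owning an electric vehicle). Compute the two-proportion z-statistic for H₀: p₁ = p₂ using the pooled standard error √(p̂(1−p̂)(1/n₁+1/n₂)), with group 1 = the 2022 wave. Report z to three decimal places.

z = -7.911

p̂₁ = 104/343 = 0.30321, p̂₂ = 346/607 = 0.57002.
Pooling: p̂ = 450/950 = 0.47368.
SE = √[p̂(1−p̂)(1/n₁+1/n₂)] = √[0.47368·0.52632·(1/343+1/607)] ≈ 0.033728.
z = -0.26681/0.033728 = -7.911.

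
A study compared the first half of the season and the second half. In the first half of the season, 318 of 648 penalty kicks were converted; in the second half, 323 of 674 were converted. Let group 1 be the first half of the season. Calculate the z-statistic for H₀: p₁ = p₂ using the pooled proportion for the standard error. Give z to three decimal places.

z = 0.419

p̂₁ = 318/648 = 0.49074, p̂₂ = 323/674 = 0.47923.
Pooled p̂ = (318+323)/(648+674) = 641/1322 = 0.48487.
Pooled SE = √[0.2497711·0.00302689] ≈ 0.027496.
z = 0.01151/0.027496 = 0.419.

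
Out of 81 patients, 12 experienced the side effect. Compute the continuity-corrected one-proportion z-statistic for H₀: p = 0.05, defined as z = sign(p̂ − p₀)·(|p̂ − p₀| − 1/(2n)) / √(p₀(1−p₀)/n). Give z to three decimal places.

z = 3.798

Sample proportion p̂ = 12/81 = 0.14815. p̂ − p₀ = 0.098148.
Continuity correction 1/(2n) = 1/162 = 0.006173.
Corrected numerator: |0.098148| − 0.006173 = 0.091975.
Under H₀, SE = √(p₀(1−p₀)/n) = √(0.05·0.95/81) = √0.000586420 = 0.024216.
z = +0.091975/0.024216 = 3.798.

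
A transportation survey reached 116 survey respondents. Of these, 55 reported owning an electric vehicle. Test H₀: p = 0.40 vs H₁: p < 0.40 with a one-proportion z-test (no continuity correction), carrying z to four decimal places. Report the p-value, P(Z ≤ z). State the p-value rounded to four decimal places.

p-value = 0.9484

With x = 55 successes in n = 116, p̂ = 0.47414.
Null standard error: √(0.40·0.60/116) = √0.002068966 = 0.045486.
z = (p̂ − p₀)/SE = (55/116 − 0.40)/0.045486 ≈ 1.6299.
p-value = P(Z ≤ z) with z = 1.6299 → 0.9484.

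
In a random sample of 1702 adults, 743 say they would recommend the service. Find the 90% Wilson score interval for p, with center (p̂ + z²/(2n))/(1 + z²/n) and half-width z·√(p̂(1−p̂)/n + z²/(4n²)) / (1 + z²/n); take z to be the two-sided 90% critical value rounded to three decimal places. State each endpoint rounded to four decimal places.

(0.4169, 0.4564)

Here p̂ = 743/1702 = 0.43655 and z = 1.645 (z² = 2.706025).
Denominator 1 + z²/n = 1 + 2.706025/1702 = 1.001590.
Center = (0.43655 + 0.000795)/1.001590 = 0.43665.
Radicand: p̂(1−p̂)/n + z²/(4n²) = 0.000144520 + 0.000000234 = 0.000144754.
Half-width = 1.645·√0.000144754/1.001590 = 0.01976.
CI: 0.43665 ± 0.01976 = (0.4169, 0.4564).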